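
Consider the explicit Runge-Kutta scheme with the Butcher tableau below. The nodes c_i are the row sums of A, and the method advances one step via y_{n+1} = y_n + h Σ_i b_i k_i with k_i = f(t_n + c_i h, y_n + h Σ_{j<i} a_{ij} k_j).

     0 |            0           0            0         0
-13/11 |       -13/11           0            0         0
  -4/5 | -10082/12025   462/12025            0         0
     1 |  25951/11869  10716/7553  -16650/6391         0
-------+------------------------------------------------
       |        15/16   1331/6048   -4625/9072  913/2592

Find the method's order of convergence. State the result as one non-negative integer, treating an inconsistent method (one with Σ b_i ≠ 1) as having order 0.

4

b = (15/16, 1331/6048, -4625/9072, 913/2592)
c = (0, -13/11, -4/5, 1)
Ac = (0, 0, -42/925, 372/913)
Σ b_i: 15/16·1 + 1331/6048·1 + (-4625/9072)·1 + 913/2592·1 = 1 ✓
b·c: 1331/6048·(-13/11) + (-4625/9072)·(-4/5) + 913/2592·1 = 1/2 ✓
b·c²: 1331/6048·169/121 + (-4625/9072)·16/25 + 913/2592·1 = 1/3 ✓
b·Ac: (-4625/9072)·(-42/925) + 913/2592·372/913 = 1/6 ✓
b·c³: 1331/6048·(-2197/1331) + (-4625/9072)·(-64/125) + 913/2592·1 = 1/4 ✓
b·(c∘Ac): (-4625/9072)·168/4625 + 913/2592·372/913 = 1/8 ✓
b·Ac²: (-4625/9072)·546/10175 + 913/2592·3156/10043 = 1/12 ✓
b·A²c: 913/2592·108/913 = 1/24 ✓; 4 stages ⇒ order 4.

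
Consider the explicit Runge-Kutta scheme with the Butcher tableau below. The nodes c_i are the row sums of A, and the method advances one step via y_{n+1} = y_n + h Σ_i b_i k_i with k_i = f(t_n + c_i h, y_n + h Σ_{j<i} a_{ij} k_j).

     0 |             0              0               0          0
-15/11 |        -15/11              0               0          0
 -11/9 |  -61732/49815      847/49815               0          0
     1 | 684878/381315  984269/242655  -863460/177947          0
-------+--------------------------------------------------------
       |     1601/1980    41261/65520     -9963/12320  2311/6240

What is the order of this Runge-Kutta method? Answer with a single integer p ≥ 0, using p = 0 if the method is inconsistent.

b = (1601/1980, 41261/65520, -9963/12320, 2311/6240)
c = (0, -15/11, -11/9, 1)
Ac = (0, 0, -77/3321, 923/2311)
Σ b_i: 1601/1980·1 + 41261/65520·1 + (-9963/12320)·1 + 2311/6240·1 = 1 ✓
b·c: 41261/65520·(-15/11) + (-9963/12320)·(-11/9) + 2311/6240·1 = 1/2 ✓
b·c²: 41261/65520·225/121 + (-9963/12320)·121/81 + 2311/6240·1 = 1/3 ✓
b·Ac: (-9963/12320)·(-77/3321) + 2311/6240·923/2311 = 1/6 ✓
b·c³: 41261/65520·(-3375/1331) + (-9963/12320)·(-1331/729) + 2311/6240·1 = 1/4 ✓
b·(c∘Ac): (-9963/12320)·847/29889 + 2311/6240·923/2311 = 1/8 ✓
b·Ac²: (-9963/12320)·35/1107 + 2311/6240·7475/25421 = 1/12 ✓
b·A²c: 2311/6240·260/2311 = 1/24 ✓; 4 stages ⇒ order 4.

4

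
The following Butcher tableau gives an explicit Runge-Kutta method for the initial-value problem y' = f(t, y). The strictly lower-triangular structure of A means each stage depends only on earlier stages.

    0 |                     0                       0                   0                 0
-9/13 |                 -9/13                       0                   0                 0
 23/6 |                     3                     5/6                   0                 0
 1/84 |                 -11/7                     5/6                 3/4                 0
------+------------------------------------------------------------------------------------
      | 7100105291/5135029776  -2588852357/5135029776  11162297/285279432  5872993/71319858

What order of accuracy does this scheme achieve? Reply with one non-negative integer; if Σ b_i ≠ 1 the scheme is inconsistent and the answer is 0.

b = (7100105291/5135029776, -2588852357/5135029776, 11162297/285279432, 5872993/71319858)
c = (0, -9/13, 23/6, 1/84)
Ac = (0, 0, -15/26, 239/104)
Σ b_i: 7100105291/5135029776·1 + (-2588852357/5135029776)·1 + 11162297/285279432·1 + 5872993/71319858·1 = 1 ✓
b·c: (-2588852357/5135029776)·(-9/13) + 11162297/285279432·23/6 + 5872993/71319858·1/84 = 1/2 ✓
b·c²: (-2588852357/5135029776)·81/169 + 11162297/285279432·529/36 + 5872993/71319858·1/7056 = 1/3 ✓
b·Ac: 11162297/285279432·(-15/26) + 5872993/71319858·239/104 = 1/6 ✓
b·c³: (-2588852357/5135029776)·(-729/2197) + 11162297/285279432·12167/216 + 5872993/71319858·1/592704 = 8864610377125/3738301676928 ≠ 1/4 ⇒ order 3.
b·(c∘Ac): 11162297/285279432·(-115/52) + 5872993/71319858·239/8736 = -7501464169/89007182784 ≠ 1/8
b·Ac²: 11162297/285279432·135/338 + 5872993/71319858·92641/8112 = 42547800391/44503591392 ≠ 1/12
b·A²c: 5872993/71319858·(-45/104) = -88094895/2472421744 ≠ 1/24

3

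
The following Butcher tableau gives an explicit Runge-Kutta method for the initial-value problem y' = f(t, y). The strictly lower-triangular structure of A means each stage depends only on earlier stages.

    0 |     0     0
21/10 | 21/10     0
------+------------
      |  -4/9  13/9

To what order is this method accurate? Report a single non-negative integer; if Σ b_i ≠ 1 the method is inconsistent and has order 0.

b = (-4/9, 13/9)
c = (0, 21/10)
Σ b_i: (-4/9)·1 + 13/9·1 = 1 ✓
b·c: 13/9·21/10 = 91/30 ≠ 1/2 ⇒ order 1.

1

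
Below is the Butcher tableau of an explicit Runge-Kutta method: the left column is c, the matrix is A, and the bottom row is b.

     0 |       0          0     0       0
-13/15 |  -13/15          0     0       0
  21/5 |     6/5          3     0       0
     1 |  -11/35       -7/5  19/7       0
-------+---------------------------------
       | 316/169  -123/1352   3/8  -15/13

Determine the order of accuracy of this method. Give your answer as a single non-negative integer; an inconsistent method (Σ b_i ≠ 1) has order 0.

b = (316/169, -123/1352, 3/8, -15/13)
c = (0, -13/15, 21/5, 1)
Ac = (0, 0, -13/5, 946/75)
Σ b_i: 316/169·1 + (-123/1352)·1 + 3/8·1 + (-15/13)·1 = 1 ✓
b·c: (-123/1352)·(-13/15) + 3/8·21/5 + (-15/13)·1 = 1/2 ✓
b·c²: (-123/1352)·169/225 + 3/8·441/25 + (-15/13)·1 = 5258/975 ≠ 1/3 ⇒ order 2.
b·Ac: 3/8·(-13/5) + (-15/13)·946/75 = -1615/104 ≠ 1/6

2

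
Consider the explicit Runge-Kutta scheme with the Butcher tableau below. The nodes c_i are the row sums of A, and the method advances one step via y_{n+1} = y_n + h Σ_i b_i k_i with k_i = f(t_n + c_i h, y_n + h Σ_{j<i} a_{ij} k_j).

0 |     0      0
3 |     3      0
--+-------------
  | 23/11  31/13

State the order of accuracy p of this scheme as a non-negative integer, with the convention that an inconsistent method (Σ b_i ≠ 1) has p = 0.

0

b = (23/11, 31/13)
c = (0, 3)
Σ b_i: 23/11·1 + 31/13·1 = 640/143 ≠ 1 ⇒ order 0.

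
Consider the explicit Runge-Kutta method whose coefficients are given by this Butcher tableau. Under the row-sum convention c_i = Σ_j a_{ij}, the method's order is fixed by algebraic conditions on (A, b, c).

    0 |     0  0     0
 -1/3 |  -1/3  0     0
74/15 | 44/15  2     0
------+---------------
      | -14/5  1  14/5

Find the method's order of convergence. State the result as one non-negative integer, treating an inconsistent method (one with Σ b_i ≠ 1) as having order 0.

1

b = (-14/5, 1, 14/5)
c = (0, -1/3, 74/15)
Ac = (0, 0, -2/3)
Σ b_i: (-14/5)·1 + 1·1 + 14/5·1 = 1 ✓
b·c: 1·(-1/3) + 14/5·74/15 = 337/25 ≠ 1/2 ⇒ order 1.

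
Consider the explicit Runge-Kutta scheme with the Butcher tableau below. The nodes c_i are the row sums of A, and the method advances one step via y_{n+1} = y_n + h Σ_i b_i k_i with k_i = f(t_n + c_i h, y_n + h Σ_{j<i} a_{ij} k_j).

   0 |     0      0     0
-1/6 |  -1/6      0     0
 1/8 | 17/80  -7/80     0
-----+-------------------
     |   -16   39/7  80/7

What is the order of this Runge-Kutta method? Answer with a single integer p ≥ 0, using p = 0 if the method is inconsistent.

3

b = (-16, 39/7, 80/7)
c = (0, -1/6, 1/8)
Ac = (0, 0, 7/480)
Σ b_i: (-16)·1 + 39/7·1 + 80/7·1 = 1 ✓
b·c: 39/7·(-1/6) + 80/7·1/8 = 1/2 ✓
b·c²: 39/7·1/36 + 80/7·1/64 = 1/3 ✓
b·Ac: 80/7·7/480 = 1/6 ✓; 3 stages ⇒ order 3.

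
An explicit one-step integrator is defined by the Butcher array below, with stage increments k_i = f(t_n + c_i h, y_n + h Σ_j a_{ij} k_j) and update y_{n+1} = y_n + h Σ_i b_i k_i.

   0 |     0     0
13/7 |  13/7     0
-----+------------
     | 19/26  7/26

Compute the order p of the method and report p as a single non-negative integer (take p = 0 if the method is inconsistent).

2

b = (19/26, 7/26)
c = (0, 13/7)
Σ b_i: 19/26·1 + 7/26·1 = 1 ✓
b·c: 7/26·13/7 = 1/2 ✓; 2 stages ⇒ order 2.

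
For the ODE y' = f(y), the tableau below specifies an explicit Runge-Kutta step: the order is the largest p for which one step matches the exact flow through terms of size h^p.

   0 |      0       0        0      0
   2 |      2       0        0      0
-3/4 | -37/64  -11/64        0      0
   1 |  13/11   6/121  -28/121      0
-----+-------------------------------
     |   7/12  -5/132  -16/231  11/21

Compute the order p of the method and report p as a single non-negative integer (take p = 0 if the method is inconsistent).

b = (7/12, -5/132, -16/231, 11/21)
c = (0, 2, -3/4, 1)
Ac = (0, 0, -11/32, 3/11)
Σ b_i: 7/12·1 + (-5/132)·1 + (-16/231)·1 + 11/21·1 = 1 ✓
b·c: (-5/132)·2 + (-16/231)·(-3/4) + 11/21·1 = 1/2 ✓
b·c²: (-5/132)·4 + (-16/231)·9/16 + 11/21·1 = 1/3 ✓
b·Ac: (-16/231)·(-11/32) + 11/21·3/11 = 1/6 ✓
b·c³: (-5/132)·8 + (-16/231)·(-27/64) + 11/21·1 = 1/4 ✓
b·(c∘Ac): (-16/231)·33/128 + 11/21·3/11 = 1/8 ✓
b·Ac²: (-16/231)·(-11/16) + 11/21·3/44 = 1/12 ✓
b·A²c: 11/21·7/88 = 1/24 ✓; 4 stages ⇒ order 4.

4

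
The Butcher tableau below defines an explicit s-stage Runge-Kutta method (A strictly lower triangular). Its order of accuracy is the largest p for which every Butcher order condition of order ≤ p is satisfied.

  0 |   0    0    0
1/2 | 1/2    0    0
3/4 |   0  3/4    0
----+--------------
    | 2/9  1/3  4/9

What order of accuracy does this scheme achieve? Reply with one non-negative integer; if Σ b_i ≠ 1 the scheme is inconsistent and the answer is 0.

3

b = (2/9, 1/3, 4/9)
c = (0, 1/2, 3/4)
Ac = (0, 0, 3/8)
Σ b_i: 2/9·1 + 1/3·1 + 4/9·1 = 1 ✓
b·c: 1/3·1/2 + 4/9·3/4 = 1/2 ✓
b·c²: 1/3·1/4 + 4/9·9/16 = 1/3 ✓
b·Ac: 4/9·3/8 = 1/6 ✓; 3 stages ⇒ order 3.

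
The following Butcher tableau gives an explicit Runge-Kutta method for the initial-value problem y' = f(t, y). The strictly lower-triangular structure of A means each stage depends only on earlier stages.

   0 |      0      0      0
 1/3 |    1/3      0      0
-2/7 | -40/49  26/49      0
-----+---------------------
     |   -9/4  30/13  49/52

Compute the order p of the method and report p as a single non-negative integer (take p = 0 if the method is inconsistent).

3

b = (-9/4, 30/13, 49/52)
c = (0, 1/3, -2/7)
Ac = (0, 0, 26/147)
Σ b_i: (-9/4)·1 + 30/13·1 + 49/52·1 = 1 ✓
b·c: 30/13·1/3 + 49/52·(-2/7) = 1/2 ✓
b·c²: 30/13·1/9 + 49/52·4/49 = 1/3 ✓
b·Ac: 49/52·26/147 = 1/6 ✓; 3 stages ⇒ order 3.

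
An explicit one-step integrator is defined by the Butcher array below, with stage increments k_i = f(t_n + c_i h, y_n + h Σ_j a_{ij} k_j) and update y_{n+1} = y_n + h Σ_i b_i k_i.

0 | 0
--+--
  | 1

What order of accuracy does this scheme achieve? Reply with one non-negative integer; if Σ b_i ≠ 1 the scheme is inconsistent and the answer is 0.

b = (1)
c = (0)
Σ b_i: 1·1 = 1 ✓; 1 stage ⇒ order 1.

1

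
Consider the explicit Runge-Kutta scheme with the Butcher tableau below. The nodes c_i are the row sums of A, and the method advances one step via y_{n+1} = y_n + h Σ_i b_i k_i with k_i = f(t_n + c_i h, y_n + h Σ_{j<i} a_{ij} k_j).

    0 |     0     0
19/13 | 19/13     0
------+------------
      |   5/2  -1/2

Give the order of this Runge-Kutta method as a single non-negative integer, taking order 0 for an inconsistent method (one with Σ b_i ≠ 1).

0

b = (5/2, -1/2)
c = (0, 19/13)
Σ b_i: 5/2·1 + (-1/2)·1 = 2 ≠ 1 ⇒ order 0.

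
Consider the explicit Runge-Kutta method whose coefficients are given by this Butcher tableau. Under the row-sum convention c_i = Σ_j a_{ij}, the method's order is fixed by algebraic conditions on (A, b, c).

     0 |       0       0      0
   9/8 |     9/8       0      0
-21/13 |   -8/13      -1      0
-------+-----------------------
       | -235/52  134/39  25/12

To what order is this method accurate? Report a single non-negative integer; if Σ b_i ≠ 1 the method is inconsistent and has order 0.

2

b = (-235/52, 134/39, 25/12)
c = (0, 9/8, -21/13)
Ac = (0, 0, -9/8)
Σ b_i: (-235/52)·1 + 134/39·1 + 25/12·1 = 1 ✓
b·c: 134/39·9/8 + 25/12·(-21/13) = 1/2 ✓
b·c²: 134/39·81/64 + 25/12·441/169 = 52917/5408 ≠ 1/3 ⇒ order 2.
b·Ac: 25/12·(-9/8) = -75/32 ≠ 1/6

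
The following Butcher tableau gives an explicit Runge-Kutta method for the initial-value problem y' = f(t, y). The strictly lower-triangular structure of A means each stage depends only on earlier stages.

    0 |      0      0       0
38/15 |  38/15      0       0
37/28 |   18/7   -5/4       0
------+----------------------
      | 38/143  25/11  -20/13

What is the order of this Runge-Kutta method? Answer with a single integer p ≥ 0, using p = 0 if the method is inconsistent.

b = (38/143, 25/11, -20/13)
c = (0, 38/15, 37/28)
Ac = (0, 0, -19/6)
Σ b_i: 38/143·1 + 25/11·1 + (-20/13)·1 = 1 ✓
b·c: 25/11·38/15 + (-20/13)·37/28 = 11185/3003 ≠ 1/2 ⇒ order 1.

1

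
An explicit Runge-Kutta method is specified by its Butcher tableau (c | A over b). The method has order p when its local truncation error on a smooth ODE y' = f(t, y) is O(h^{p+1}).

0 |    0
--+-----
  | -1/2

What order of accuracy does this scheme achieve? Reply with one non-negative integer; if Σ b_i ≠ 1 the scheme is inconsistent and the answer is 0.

0

b = (-1/2)
c = (0)
Σ b_i: (-1/2)·1 = -1/2 ≠ 1 ⇒ order 0.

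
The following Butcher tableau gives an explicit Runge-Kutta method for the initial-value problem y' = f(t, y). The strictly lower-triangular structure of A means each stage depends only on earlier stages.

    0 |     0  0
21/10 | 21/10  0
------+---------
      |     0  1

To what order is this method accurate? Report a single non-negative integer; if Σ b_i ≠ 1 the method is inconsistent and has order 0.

b = (0, 1)
c = (0, 21/10)
Σ b_i: 1·1 = 1 ✓
b·c: 1·21/10 = 21/10 ≠ 1/2 ⇒ order 1.

1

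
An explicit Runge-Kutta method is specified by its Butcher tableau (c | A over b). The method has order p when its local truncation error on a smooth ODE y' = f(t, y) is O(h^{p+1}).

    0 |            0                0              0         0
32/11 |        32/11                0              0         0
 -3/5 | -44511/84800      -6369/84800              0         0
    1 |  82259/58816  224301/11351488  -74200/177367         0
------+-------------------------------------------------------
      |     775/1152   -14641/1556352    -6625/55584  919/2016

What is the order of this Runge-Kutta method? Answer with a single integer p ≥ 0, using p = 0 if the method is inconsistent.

b = (775/1152, -14641/1556352, -6625/55584, 919/2016)
c = (0, 32/11, -3/5, 1)
Ac = (0, 0, -579/2650, 567/1838)
Σ b_i: 775/1152·1 + (-14641/1556352)·1 + (-6625/55584)·1 + 919/2016·1 = 1 ✓
b·c: (-14641/1556352)·32/11 + (-6625/55584)·(-3/5) + 919/2016·1 = 1/2 ✓
b·c²: (-14641/1556352)·1024/121 + (-6625/55584)·9/25 + 919/2016·1 = 1/3 ✓
b·Ac: (-6625/55584)·(-579/2650) + 919/2016·567/1838 = 1/6 ✓
b·c³: (-14641/1556352)·32768/1331 + (-6625/55584)·(-27/125) + 919/2016·1 = 1/4 ✓
b·(c∘Ac): (-6625/55584)·1737/13250 + 919/2016·567/1838 = 1/8 ✓
b·Ac²: (-6625/55584)·(-9264/14575) + 919/2016·168/10109 = 1/12 ✓
b·A²c: 919/2016·84/919 = 1/24 ✓; 4 stages ⇒ order 4.

4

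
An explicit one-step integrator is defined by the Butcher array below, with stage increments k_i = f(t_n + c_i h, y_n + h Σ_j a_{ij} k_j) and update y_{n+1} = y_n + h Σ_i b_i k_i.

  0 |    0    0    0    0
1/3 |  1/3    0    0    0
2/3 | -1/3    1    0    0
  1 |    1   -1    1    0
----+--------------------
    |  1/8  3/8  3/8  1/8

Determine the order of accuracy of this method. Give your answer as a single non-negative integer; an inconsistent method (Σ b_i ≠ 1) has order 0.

b = (1/8, 3/8, 3/8, 1/8)
c = (0, 1/3, 2/3, 1)
Ac = (0, 0, 1/3, 1/3)
Σ b_i: 1/8·1 + 3/8·1 + 3/8·1 + 1/8·1 = 1 ✓
b·c: 3/8·1/3 + 3/8·2/3 + 1/8·1 = 1/2 ✓
b·c²: 3/8·1/9 + 3/8·4/9 + 1/8·1 = 1/3 ✓
b·Ac: 3/8·1/3 + 1/8·1/3 = 1/6 ✓
b·c³: 3/8·1/27 + 3/8·8/27 + 1/8·1 = 1/4 ✓
b·(c∘Ac): 3/8·2/9 + 1/8·1/3 = 1/8 ✓
b·Ac²: 3/8·1/9 + 1/8·1/3 = 1/12 ✓
b·A²c: 1/8·1/3 = 1/24 ✓; 4 stages ⇒ order 4.

4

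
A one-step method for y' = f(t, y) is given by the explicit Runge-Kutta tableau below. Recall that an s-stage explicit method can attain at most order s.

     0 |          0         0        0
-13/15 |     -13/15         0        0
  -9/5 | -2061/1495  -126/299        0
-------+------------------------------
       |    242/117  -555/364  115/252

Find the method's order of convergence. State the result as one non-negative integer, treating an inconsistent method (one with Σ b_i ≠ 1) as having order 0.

b = (242/117, -555/364, 115/252)
c = (0, -13/15, -9/5)
Ac = (0, 0, 42/115)
Σ b_i: 242/117·1 + (-555/364)·1 + 115/252·1 = 1 ✓
b·c: (-555/364)·(-13/15) + 115/252·(-9/5) = 1/2 ✓
b·c²: (-555/364)·169/225 + 115/252·81/25 = 1/3 ✓
b·Ac: 115/252·42/115 = 1/6 ✓; 3 stages ⇒ order 3.

3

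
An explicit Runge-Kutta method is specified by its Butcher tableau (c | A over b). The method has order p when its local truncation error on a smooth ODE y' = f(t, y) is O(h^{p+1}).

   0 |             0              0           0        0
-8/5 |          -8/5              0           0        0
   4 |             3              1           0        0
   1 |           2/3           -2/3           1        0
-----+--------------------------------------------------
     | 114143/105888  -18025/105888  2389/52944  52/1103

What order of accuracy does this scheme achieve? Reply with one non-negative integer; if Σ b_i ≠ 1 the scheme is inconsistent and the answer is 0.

b = (114143/105888, -18025/105888, 2389/52944, 52/1103)
c = (0, -8/5, 4, 1)
Ac = (0, 0, -8/5, 76/15)
Σ b_i: 114143/105888·1 + (-18025/105888)·1 + 2389/52944·1 + 52/1103·1 = 1 ✓
b·c: (-18025/105888)·(-8/5) + 2389/52944·4 + 52/1103·1 = 1/2 ✓
b·c²: (-18025/105888)·64/25 + 2389/52944·16 + 52/1103·1 = 1/3 ✓
b·Ac: 2389/52944·(-8/5) + 52/1103·76/15 = 1/6 ✓
b·c³: (-18025/105888)·(-512/125) + 2389/52944·64 + 52/1103·1 = 20032/5515 ≠ 1/4 ⇒ order 3.
b·(c∘Ac): 2389/52944·(-32/5) + 52/1103·76/15 = -826/16545 ≠ 1/8
b·Ac²: 2389/52944·64/25 + 52/1103·1072/75 = 2612/3309 ≠ 1/12
b·A²c: 52/1103·(-8/5) = -416/5515 ≠ 1/24

3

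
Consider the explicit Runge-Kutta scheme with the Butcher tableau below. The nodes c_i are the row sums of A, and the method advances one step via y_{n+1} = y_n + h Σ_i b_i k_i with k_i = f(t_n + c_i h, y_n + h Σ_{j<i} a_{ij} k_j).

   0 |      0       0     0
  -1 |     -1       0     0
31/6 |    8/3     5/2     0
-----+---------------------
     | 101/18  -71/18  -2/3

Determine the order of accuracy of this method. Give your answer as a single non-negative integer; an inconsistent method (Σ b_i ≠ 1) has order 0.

2

b = (101/18, -71/18, -2/3)
c = (0, -1, 31/6)
Ac = (0, 0, -5/2)
Σ b_i: 101/18·1 + (-71/18)·1 + (-2/3)·1 = 1 ✓
b·c: (-71/18)·(-1) + (-2/3)·31/6 = 1/2 ✓
b·c²: (-71/18)·1 + (-2/3)·961/36 = -587/27 ≠ 1/3 ⇒ order 2.
b·Ac: (-2/3)·(-5/2) = 5/3 ≠ 1/6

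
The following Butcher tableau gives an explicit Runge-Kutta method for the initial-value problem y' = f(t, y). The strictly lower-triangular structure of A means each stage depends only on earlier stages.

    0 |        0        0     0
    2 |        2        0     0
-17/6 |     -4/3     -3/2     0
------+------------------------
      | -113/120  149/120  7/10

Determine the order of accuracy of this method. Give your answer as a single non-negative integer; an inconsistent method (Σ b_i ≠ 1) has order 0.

b = (-113/120, 149/120, 7/10)
c = (0, 2, -17/6)
Ac = (0, 0, -3)
Σ b_i: (-113/120)·1 + 149/120·1 + 7/10·1 = 1 ✓
b·c: 149/120·2 + 7/10·(-17/6) = 1/2 ✓
b·c²: 149/120·4 + 7/10·289/36 = 3811/360 ≠ 1/3 ⇒ order 2.
b·Ac: 7/10·(-3) = -21/10 ≠ 1/6

2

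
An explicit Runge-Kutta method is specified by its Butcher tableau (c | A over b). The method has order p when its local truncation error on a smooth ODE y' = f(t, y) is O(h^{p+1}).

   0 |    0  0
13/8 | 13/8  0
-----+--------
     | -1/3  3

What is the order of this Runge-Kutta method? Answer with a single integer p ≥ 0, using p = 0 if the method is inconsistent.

b = (-1/3, 3)
c = (0, 13/8)
Σ b_i: (-1/3)·1 + 3·1 = 8/3 ≠ 1 ⇒ order 0.

0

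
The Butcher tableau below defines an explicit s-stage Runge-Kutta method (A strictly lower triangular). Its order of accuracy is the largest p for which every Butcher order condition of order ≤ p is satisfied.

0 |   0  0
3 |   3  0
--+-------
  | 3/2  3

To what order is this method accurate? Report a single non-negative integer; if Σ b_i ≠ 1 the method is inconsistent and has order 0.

0

b = (3/2, 3)
c = (0, 3)
Σ b_i: 3/2·1 + 3·1 = 9/2 ≠ 1 ⇒ order 0.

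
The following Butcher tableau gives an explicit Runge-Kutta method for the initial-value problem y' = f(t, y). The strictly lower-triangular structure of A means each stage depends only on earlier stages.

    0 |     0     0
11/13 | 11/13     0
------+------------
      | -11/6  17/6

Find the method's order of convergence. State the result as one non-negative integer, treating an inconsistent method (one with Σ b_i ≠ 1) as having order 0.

1

b = (-11/6, 17/6)
c = (0, 11/13)
Σ b_i: (-11/6)·1 + 17/6·1 = 1 ✓
b·c: 17/6·11/13 = 187/78 ≠ 1/2 ⇒ order 1.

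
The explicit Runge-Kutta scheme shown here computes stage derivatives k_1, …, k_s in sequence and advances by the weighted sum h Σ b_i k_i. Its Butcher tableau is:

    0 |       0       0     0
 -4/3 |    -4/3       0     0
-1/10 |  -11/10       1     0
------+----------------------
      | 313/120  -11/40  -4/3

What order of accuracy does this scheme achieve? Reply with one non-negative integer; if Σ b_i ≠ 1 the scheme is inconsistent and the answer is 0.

2

b = (313/120, -11/40, -4/3)
c = (0, -4/3, -1/10)
Ac = (0, 0, -4/3)
Σ b_i: 313/120·1 + (-11/40)·1 + (-4/3)·1 = 1 ✓
b·c: (-11/40)·(-4/3) + (-4/3)·(-1/10) = 1/2 ✓
b·c²: (-11/40)·16/9 + (-4/3)·1/100 = -113/225 ≠ 1/3 ⇒ order 2.
b·Ac: (-4/3)·(-4/3) = 16/9 ≠ 1/6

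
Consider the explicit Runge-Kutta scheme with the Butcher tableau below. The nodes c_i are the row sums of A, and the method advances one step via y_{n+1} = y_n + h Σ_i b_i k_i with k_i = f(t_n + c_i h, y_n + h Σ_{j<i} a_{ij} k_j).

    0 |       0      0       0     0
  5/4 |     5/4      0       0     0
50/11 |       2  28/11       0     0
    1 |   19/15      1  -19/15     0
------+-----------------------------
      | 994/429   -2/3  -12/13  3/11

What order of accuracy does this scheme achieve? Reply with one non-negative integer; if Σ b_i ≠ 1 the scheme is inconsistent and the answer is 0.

1

b = (994/429, -2/3, -12/13, 3/11)
c = (0, 5/4, 50/11, 1)
Ac = (0, 0, 35/11, -595/132)
Σ b_i: 994/429·1 + (-2/3)·1 + (-12/13)·1 + 3/11·1 = 1 ✓
b·c: (-2/3)·5/4 + (-12/13)·50/11 + 3/11·1 = -371/78 ≠ 1/2 ⇒ order 1.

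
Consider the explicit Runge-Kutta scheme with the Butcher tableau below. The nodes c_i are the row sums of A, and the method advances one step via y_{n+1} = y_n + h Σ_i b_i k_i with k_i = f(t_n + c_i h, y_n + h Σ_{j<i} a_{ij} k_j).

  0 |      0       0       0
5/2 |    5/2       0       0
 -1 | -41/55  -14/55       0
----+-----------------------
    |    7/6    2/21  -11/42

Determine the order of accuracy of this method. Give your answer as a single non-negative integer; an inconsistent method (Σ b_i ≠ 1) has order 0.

3

b = (7/6, 2/21, -11/42)
c = (0, 5/2, -1)
Ac = (0, 0, -7/11)
Σ b_i: 7/6·1 + 2/21·1 + (-11/42)·1 = 1 ✓
b·c: 2/21·5/2 + (-11/42)·(-1) = 1/2 ✓
b·c²: 2/21·25/4 + (-11/42)·1 = 1/3 ✓
b·Ac: (-11/42)·(-7/11) = 1/6 ✓; 3 stages ⇒ order 3.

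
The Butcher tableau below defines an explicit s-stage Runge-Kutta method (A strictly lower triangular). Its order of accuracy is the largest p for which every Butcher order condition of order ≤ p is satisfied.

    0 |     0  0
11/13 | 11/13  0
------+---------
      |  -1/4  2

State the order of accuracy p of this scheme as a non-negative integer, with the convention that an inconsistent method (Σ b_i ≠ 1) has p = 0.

0

b = (-1/4, 2)
c = (0, 11/13)
Σ b_i: (-1/4)·1 + 2·1 = 7/4 ≠ 1 ⇒ order 0.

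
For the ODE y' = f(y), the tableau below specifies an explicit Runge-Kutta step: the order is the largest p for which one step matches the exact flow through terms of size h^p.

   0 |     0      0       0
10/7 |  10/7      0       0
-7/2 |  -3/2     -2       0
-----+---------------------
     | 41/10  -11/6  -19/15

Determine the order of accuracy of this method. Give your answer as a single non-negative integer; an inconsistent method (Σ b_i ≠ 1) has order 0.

1

b = (41/10, -11/6, -19/15)
c = (0, 10/7, -7/2)
Ac = (0, 0, -20/7)
Σ b_i: 41/10·1 + (-11/6)·1 + (-19/15)·1 = 1 ✓
b·c: (-11/6)·10/7 + (-19/15)·(-7/2) = 127/70 ≠ 1/2 ⇒ order 1.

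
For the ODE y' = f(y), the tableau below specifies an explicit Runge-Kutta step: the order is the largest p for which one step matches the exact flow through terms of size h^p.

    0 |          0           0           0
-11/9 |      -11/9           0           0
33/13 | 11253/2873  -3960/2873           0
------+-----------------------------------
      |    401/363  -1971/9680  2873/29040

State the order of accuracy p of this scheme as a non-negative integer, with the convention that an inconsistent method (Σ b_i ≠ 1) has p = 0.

3

b = (401/363, -1971/9680, 2873/29040)
c = (0, -11/9, 33/13)
Ac = (0, 0, 4840/2873)
Σ b_i: 401/363·1 + (-1971/9680)·1 + 2873/29040·1 = 1 ✓
b·c: (-1971/9680)·(-11/9) + 2873/29040·33/13 = 1/2 ✓
b·c²: (-1971/9680)·121/81 + 2873/29040·1089/169 = 1/3 ✓
b·Ac: 2873/29040·4840/2873 = 1/6 ✓; 3 stages ⇒ order 3.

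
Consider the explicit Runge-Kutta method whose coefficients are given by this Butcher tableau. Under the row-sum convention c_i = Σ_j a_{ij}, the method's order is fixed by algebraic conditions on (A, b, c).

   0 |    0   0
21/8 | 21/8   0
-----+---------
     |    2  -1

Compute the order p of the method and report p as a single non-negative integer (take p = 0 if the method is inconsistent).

1

b = (2, -1)
c = (0, 21/8)
Σ b_i: 2·1 + (-1)·1 = 1 ✓
b·c: (-1)·21/8 = -21/8 ≠ 1/2 ⇒ order 1.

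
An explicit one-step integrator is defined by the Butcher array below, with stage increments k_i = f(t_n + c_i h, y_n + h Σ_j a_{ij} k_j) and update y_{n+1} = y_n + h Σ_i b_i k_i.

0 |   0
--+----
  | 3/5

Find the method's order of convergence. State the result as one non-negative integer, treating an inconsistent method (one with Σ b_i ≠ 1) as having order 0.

0

b = (3/5)
c = (0)
Σ b_i: 3/5·1 = 3/5 ≠ 1 ⇒ order 0.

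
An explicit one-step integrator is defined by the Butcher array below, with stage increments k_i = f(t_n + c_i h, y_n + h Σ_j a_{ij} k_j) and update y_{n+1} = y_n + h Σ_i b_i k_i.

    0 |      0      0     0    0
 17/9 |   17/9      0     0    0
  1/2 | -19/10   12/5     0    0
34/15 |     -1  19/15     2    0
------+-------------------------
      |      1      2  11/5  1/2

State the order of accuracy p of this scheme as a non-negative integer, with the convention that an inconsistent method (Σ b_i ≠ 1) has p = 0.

b = (1, 2, 11/5, 1/2)
c = (0, 17/9, 1/2, 34/15)
Ac = (0, 0, 68/15, 458/135)
Σ b_i: 1·1 + 2·1 + 11/5·1 + 1/2·1 = 57/10 ≠ 1 ⇒ order 0.

0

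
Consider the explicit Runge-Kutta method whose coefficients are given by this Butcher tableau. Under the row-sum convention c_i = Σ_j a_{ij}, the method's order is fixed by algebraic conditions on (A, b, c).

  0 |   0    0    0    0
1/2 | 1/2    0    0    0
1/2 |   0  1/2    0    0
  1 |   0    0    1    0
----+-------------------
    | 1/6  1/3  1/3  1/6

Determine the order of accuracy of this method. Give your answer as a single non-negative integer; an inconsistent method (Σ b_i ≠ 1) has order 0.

b = (1/6, 1/3, 1/3, 1/6)
c = (0, 1/2, 1/2, 1)
Ac = (0, 0, 1/4, 1/2)
Σ b_i: 1/6·1 + 1/3·1 + 1/3·1 + 1/6·1 = 1 ✓
b·c: 1/3·1/2 + 1/3·1/2 + 1/6·1 = 1/2 ✓
b·c²: 1/3·1/4 + 1/3·1/4 + 1/6·1 = 1/3 ✓
b·Ac: 1/3·1/4 + 1/6·1/2 = 1/6 ✓
b·c³: 1/3·1/8 + 1/3·1/8 + 1/6·1 = 1/4 ✓
b·(c∘Ac): 1/3·1/8 + 1/6·1/2 = 1/8 ✓
b·Ac²: 1/3·1/8 + 1/6·1/4 = 1/12 ✓
b·A²c: 1/6·1/4 = 1/24 ✓; 4 stages ⇒ order 4.

4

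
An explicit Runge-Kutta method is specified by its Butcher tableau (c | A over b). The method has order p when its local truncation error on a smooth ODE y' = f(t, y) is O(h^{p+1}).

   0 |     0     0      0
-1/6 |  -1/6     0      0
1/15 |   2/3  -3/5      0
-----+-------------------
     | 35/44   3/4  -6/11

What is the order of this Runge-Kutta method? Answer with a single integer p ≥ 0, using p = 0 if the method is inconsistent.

b = (35/44, 3/4, -6/11)
c = (0, -1/6, 1/15)
Ac = (0, 0, 1/10)
Σ b_i: 35/44·1 + 3/4·1 + (-6/11)·1 = 1 ✓
b·c: 3/4·(-1/6) + (-6/11)·1/15 = -71/440 ≠ 1/2 ⇒ order 1.

1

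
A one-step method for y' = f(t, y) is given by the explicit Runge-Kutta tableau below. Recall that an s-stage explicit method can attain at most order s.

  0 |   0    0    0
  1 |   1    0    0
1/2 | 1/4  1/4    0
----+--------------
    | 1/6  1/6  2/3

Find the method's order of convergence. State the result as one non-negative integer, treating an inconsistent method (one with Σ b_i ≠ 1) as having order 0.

b = (1/6, 1/6, 2/3)
c = (0, 1, 1/2)
Ac = (0, 0, 1/4)
Σ b_i: 1/6·1 + 1/6·1 + 2/3·1 = 1 ✓
b·c: 1/6·1 + 2/3·1/2 = 1/2 ✓
b·c²: 1/6·1 + 2/3·1/4 = 1/3 ✓
b·Ac: 2/3·1/4 = 1/6 ✓; 3 stages ⇒ order 3.

3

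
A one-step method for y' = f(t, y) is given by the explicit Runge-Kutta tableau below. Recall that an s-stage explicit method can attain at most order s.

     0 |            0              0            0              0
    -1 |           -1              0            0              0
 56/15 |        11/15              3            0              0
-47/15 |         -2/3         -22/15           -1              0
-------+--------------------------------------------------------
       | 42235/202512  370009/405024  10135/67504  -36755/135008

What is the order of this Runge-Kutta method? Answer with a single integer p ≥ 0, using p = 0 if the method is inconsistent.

b = (42235/202512, 370009/405024, 10135/67504, -36755/135008)
c = (0, -1, 56/15, -47/15)
Ac = (0, 0, -3, -34/15)
Σ b_i: 42235/202512·1 + 370009/405024·1 + 10135/67504·1 + (-36755/135008)·1 = 1 ✓
b·c: 370009/405024·(-1) + 10135/67504·56/15 + (-36755/135008)·(-47/15) = 1/2 ✓
b·c²: 370009/405024·1 + 10135/67504·3136/225 + (-36755/135008)·2209/225 = 1/3 ✓
b·Ac: 10135/67504·(-3) + (-36755/135008)·(-34/15) = 1/6 ✓
b·c³: 370009/405024·(-1) + 10135/67504·175616/3375 + (-36755/135008)·(-103823/3375) = 43496816/2847825 ≠ 1/4 ⇒ order 3.
b·(c∘Ac): 10135/67504·(-56/5) + (-36755/135008)·1598/225 = -10981489/3037680 ≠ 1/8
b·Ac²: 10135/67504·3 + (-36755/135008)·(-3466/225) = 3526877/759420 ≠ 1/12
b·A²c: (-36755/135008)·3 = -110265/135008 ≠ 1/24

3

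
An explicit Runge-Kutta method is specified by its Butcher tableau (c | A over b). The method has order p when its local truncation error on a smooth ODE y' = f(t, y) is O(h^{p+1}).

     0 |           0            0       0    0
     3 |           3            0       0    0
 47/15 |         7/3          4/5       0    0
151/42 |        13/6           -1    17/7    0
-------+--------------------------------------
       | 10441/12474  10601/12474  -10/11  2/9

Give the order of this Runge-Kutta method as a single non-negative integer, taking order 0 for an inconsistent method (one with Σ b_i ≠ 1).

2

b = (10441/12474, 10601/12474, -10/11, 2/9)
c = (0, 3, 47/15, 151/42)
Ac = (0, 0, 12/5, 484/105)
Σ b_i: 10441/12474·1 + 10601/12474·1 + (-10/11)·1 + 2/9·1 = 1 ✓
b·c: 10601/12474·3 + (-10/11)·47/15 + 2/9·151/42 = 1/2 ✓
b·c²: 10601/12474·9 + (-10/11)·2209/225 + 2/9·22801/1764 = 348347/218295 ≠ 1/3 ⇒ order 2.
b·Ac: (-10/11)·12/5 + 2/9·484/105 = -12032/10395 ≠ 1/6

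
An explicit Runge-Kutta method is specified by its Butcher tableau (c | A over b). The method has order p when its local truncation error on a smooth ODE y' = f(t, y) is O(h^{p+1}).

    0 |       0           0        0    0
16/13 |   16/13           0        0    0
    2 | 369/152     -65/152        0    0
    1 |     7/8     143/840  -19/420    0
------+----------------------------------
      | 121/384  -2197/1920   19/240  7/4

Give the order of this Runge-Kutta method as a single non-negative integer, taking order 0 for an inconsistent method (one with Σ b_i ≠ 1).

b = (121/384, -2197/1920, 19/240, 7/4)
c = (0, 16/13, 2, 1)
Ac = (0, 0, -10/19, 5/42)
Σ b_i: 121/384·1 + (-2197/1920)·1 + 19/240·1 + 7/4·1 = 1 ✓
b·c: (-2197/1920)·16/13 + 19/240·2 + 7/4·1 = 1/2 ✓
b·c²: (-2197/1920)·256/169 + 19/240·4 + 7/4·1 = 1/3 ✓
b·Ac: 19/240·(-10/19) + 7/4·5/42 = 1/6 ✓
b·c³: (-2197/1920)·4096/2197 + 19/240·8 + 7/4·1 = 1/4 ✓
b·(c∘Ac): 19/240·(-20/19) + 7/4·5/42 = 1/8 ✓
b·Ac²: 19/240·(-160/247) + 7/4·1/13 = 1/12 ✓
b·A²c: 7/4·1/42 = 1/24 ✓; 4 stages ⇒ order 4.

4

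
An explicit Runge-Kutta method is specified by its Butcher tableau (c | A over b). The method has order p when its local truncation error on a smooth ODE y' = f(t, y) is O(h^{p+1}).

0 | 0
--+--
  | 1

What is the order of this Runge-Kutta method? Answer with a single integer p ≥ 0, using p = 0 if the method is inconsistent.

b = (1)
c = (0)
Σ b_i: 1·1 = 1 ✓; 1 stage ⇒ order 1.

1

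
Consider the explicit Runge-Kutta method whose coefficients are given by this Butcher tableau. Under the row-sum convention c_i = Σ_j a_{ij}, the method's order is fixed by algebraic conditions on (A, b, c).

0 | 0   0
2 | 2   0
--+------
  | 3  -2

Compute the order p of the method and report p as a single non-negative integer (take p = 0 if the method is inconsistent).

b = (3, -2)
c = (0, 2)
Σ b_i: 3·1 + (-2)·1 = 1 ✓
b·c: (-2)·2 = -4 ≠ 1/2 ⇒ order 1.

1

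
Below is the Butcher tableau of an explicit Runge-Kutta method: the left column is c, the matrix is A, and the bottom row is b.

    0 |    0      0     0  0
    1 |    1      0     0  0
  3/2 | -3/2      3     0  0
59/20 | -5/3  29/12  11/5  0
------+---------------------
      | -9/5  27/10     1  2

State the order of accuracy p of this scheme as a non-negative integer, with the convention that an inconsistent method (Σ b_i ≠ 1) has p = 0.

0

b = (-9/5, 27/10, 1, 2)
c = (0, 1, 3/2, 59/20)
Ac = (0, 0, 3, 343/60)
Σ b_i: (-9/5)·1 + 27/10·1 + 1·1 + 2·1 = 39/10 ≠ 1 ⇒ order 0.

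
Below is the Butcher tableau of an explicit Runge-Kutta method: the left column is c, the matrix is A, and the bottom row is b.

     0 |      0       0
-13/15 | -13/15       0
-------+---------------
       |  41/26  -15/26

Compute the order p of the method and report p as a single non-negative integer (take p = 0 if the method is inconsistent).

b = (41/26, -15/26)
c = (0, -13/15)
Σ b_i: 41/26·1 + (-15/26)·1 = 1 ✓
b·c: (-15/26)·(-13/15) = 1/2 ✓; 2 stages ⇒ order 2.

2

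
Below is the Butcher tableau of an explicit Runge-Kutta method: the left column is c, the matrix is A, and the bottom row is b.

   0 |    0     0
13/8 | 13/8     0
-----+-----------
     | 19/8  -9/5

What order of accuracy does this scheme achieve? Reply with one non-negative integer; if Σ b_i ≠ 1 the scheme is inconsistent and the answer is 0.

0

b = (19/8, -9/5)
c = (0, 13/8)
Σ b_i: 19/8·1 + (-9/5)·1 = 23/40 ≠ 1 ⇒ order 0.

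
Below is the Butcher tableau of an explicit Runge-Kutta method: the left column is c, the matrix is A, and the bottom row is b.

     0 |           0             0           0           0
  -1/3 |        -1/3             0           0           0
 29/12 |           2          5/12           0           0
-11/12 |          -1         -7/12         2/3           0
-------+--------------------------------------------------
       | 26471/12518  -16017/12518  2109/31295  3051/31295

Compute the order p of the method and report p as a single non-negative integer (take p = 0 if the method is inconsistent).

b = (26471/12518, -16017/12518, 2109/31295, 3051/31295)
c = (0, -1/3, 29/12, -11/12)
Ac = (0, 0, -5/36, 65/36)
Σ b_i: 26471/12518·1 + (-16017/12518)·1 + 2109/31295·1 + 3051/31295·1 = 1 ✓
b·c: (-16017/12518)·(-1/3) + 2109/31295·29/12 + 3051/31295·(-11/12) = 1/2 ✓
b·c²: (-16017/12518)·1/9 + 2109/31295·841/144 + 3051/31295·121/144 = 1/3 ✓
b·Ac: 2109/31295·(-5/36) + 3051/31295·65/36 = 1/6 ✓
b·c³: (-16017/12518)·(-1/27) + 2109/31295·24389/1728 + 3051/31295·(-1331/1728) = 4729/5121 ≠ 1/4 ⇒ order 3.
b·(c∘Ac): 2109/31295·(-145/432) + 3051/31295·(-715/432) = -82909/450648 ≠ 1/8
b·Ac²: 2109/31295·5/108 + 3051/31295·827/216 = 77099/204840 ≠ 1/12
b·A²c: 3051/31295·(-5/54) = -113/12518 ≠ 1/24

3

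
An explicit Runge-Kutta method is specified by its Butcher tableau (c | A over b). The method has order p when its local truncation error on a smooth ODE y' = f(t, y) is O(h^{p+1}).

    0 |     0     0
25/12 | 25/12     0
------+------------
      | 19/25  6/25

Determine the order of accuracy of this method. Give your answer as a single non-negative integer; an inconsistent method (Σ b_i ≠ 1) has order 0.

2

b = (19/25, 6/25)
c = (0, 25/12)
Σ b_i: 19/25·1 + 6/25·1 = 1 ✓
b·c: 6/25·25/12 = 1/2 ✓; 2 stages ⇒ order 2.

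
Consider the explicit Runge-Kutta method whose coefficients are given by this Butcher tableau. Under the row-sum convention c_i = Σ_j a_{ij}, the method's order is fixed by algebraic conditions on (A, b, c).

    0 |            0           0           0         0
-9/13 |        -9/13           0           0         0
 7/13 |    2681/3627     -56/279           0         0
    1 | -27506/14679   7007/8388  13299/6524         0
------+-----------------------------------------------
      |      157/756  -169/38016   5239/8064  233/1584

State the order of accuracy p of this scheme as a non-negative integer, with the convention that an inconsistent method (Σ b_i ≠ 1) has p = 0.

b = (157/756, -169/38016, 5239/8064, 233/1584)
c = (0, -9/13, 7/13, 1)
Ac = (0, 0, 56/403, 121/233)
Σ b_i: 157/756·1 + (-169/38016)·1 + 5239/8064·1 + 233/1584·1 = 1 ✓
b·c: (-169/38016)·(-9/13) + 5239/8064·7/13 + 233/1584·1 = 1/2 ✓
b·c²: (-169/38016)·81/169 + 5239/8064·49/169 + 233/1584·1 = 1/3 ✓
b·Ac: 5239/8064·56/403 + 233/1584·121/233 = 1/6 ✓
b·c³: (-169/38016)·(-729/2197) + 5239/8064·343/2197 + 233/1584·1 = 1/4 ✓
b·(c∘Ac): 5239/8064·392/5239 + 233/1584·121/233 = 1/8 ✓
b·Ac²: 5239/8064·(-504/5239) + 233/1584·231/233 = 1/12 ✓
b·A²c: 233/1584·66/233 = 1/24 ✓; 4 stages ⇒ order 4.

4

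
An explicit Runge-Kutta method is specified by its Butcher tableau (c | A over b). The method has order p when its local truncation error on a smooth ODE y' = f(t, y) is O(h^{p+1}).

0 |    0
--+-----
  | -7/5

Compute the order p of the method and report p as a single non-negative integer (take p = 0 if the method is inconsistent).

0

b = (-7/5)
c = (0)
Σ b_i: (-7/5)·1 = -7/5 ≠ 1 ⇒ order 0.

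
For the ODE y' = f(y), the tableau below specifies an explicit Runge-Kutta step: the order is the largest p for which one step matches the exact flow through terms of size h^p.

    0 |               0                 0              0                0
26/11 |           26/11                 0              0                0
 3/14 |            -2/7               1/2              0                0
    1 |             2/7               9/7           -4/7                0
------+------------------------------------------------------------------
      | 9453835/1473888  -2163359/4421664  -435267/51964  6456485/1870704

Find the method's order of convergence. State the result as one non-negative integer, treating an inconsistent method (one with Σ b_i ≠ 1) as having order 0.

3

b = (9453835/1473888, -2163359/4421664, -435267/51964, 6456485/1870704)
c = (0, 26/11, 3/14, 1)
Ac = (0, 0, 13/11, 1572/539)
Σ b_i: 9453835/1473888·1 + (-2163359/4421664)·1 + (-435267/51964)·1 + 6456485/1870704·1 = 1 ✓
b·c: (-2163359/4421664)·26/11 + (-435267/51964)·3/14 + 6456485/1870704·1 = 1/2 ✓
b·c²: (-2163359/4421664)·676/121 + (-435267/51964)·9/196 + 6456485/1870704·1 = 1/3 ✓
b·Ac: (-435267/51964)·13/11 + 6456485/1870704·1572/539 = 1/6 ✓
b·c³: (-2163359/4421664)·17576/1331 + (-435267/51964)·27/2744 + 6456485/1870704·1 = -3855935/1247136 ≠ 1/4 ⇒ order 3.
b·(c∘Ac): (-435267/51964)·39/154 + 6456485/1870704·1572/539 = 2477023/311784 ≠ 1/8
b·Ac²: (-435267/51964)·338/121 + 6456485/1870704·297027/41503 = 20843037/16004912 ≠ 1/12
b·A²c: 6456485/1870704·(-52/77) = -11990615/5144436 ≠ 1/24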